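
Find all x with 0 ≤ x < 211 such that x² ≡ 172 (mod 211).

52, 159

Since 211 ≡ 3 (mod 4), a square root of 172 is 172^((211+1)/4) = 172^53 mod 211.
Repeated squaring: 172^2≡44, 172^4≡37, 172^8≡103, 172^16≡59, 172^32≡105 (mod 211).
172^53 = 172^(32+16+4+1) ≡ 52 (mod 211).
Check: 52² = 2704 ≡ 172 (mod 211). The two roots are 52 and 159.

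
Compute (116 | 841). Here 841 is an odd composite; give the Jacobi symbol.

0

Pull out 2^2: since 841 ≡ 1 (mod 8), (2/841) = +1, so (2/841)^2 = +1.
Reciprocity: 29 ≡ 1 and 841 ≡ 1 (mod 4), so (29/841) = +(841/29).
Reduce top mod 29: now compute (0/29).
Top reduces to 0: gcd > 1, so the symbol is 0.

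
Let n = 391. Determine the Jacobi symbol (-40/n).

-1

First reduce: -40 ≡ 351 (mod 391).
Reciprocity: 351 ≡ 3 and 391 ≡ 3 (mod 4), so (351/391) = −(391/351).
Reduce top mod 351: now compute (40/351).
Pull out 2^3: since 351 ≡ 7 (mod 8), (2/351) = +1, so (2/351)^3 = +1.
Reciprocity: 5 ≡ 1 and 351 ≡ 3 (mod 4), so (5/351) = +(351/5).
Reduce top mod 5: now compute (1/5).
Reached (1/5) = 1. Collecting the sign flips along the way, the symbol is -1.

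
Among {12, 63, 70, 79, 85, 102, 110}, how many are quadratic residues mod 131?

(12/131) = +1 → QR.
(63/131) = +1 → QR.
(70/131) = -1 → non-residue.
(79/131) = -1 → non-residue.
(85/131) = -1 → non-residue.
(102/131) = +1 → QR.
(110/131) = -1 → non-residue.
Total quadratic residues among the 7: 3.

3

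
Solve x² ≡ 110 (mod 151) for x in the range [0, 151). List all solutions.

Since 151 ≡ 3 (mod 4), a square root of 110 is 110^((151+1)/4) = 110^38 mod 151.
Repeated squaring: 110^2≡20, 110^4≡98, 110^8≡91, 110^16≡127, 110^32≡123 (mod 151).
110^38 = 110^(32+4+2) ≡ 84 (mod 151).
Check: 84² = 7056 ≡ 110 (mod 151). The two roots are 67 and 84.

67, 84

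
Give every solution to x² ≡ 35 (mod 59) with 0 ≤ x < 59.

25, 34

Since 59 ≡ 3 (mod 4), a square root of 35 is 35^((59+1)/4) = 35^15 mod 59.
Repeated squaring: 35^2≡45, 35^4≡19, 35^8≡7 (mod 59).
35^15 = 35^(8+4+2+1) ≡ 25 (mod 59).
Check: 25² = 625 ≡ 35 (mod 59). The two roots are 25 and 34.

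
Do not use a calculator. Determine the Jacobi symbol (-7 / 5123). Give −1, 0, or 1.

First reduce: -7 ≡ 5116 (mod 5123).
Pull out 2^2: since 5123 ≡ 3 (mod 8), (2/5123) = -1, so (2/5123)^2 = +1.
Reciprocity: 1279 ≡ 3 and 5123 ≡ 3 (mod 4), so (1279/5123) = −(5123/1279).
Reduce top mod 1279: now compute (7/1279).
Reciprocity: 7 ≡ 3 and 1279 ≡ 3 (mod 4), so (7/1279) = −(1279/7).
Reduce top mod 7: now compute (5/7).
Reciprocity: 5 ≡ 1 and 7 ≡ 3 (mod 4), so (5/7) = +(7/5).
Reduce top mod 5: now compute (2/5).
Pull out 2: since 5 ≡ 5 (mod 8), (2/5) = -1.
Reached (1/5) = 1. Collecting the sign flips along the way, the symbol is -1.

-1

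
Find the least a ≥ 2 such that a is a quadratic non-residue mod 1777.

(2/1777) = +1, so 2 is a residue.
(3/1777) = +1, so 3 is a residue.
(4/1777) = +1, so 4 is a residue.
(5/1777) = −1, so 5 is the smallest positive non-residue mod 1777.

5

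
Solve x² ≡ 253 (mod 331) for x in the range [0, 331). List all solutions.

Since 331 ≡ 3 (mod 4), a square root of 253 is 253^((331+1)/4) = 253^83 mod 331.
Repeated squaring: 253^2≡126, 253^4≡319, 253^8≡144, 253^16≡214, 253^32≡118, 253^64≡22 (mod 331).
253^83 = 253^(64+16+2+1) ≡ 266 (mod 331).
Check: 266² = 70756 ≡ 253 (mod 331). The two roots are 65 and 266.

65, 266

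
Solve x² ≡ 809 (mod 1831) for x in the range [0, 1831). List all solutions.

818, 1013

Since 1831 ≡ 3 (mod 4), a square root of 809 is 809^((1831+1)/4) = 809^458 mod 1831.
Repeated squaring: 809^2≡814, 809^4≡1605, 809^8≡1639, 809^16≡244, 809^32≡944, 809^64≡1270, 809^128≡1620, 809^256≡577 (mod 1831).
809^458 = 809^(256+128+64+8+2) ≡ 1013 (mod 1831).
Check: 1013² = 1026169 ≡ 809 (mod 1831). The two roots are 818 and 1013.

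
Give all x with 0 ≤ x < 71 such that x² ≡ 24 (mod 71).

33, 38

Since 71 ≡ 3 (mod 4), a square root of 24 is 24^((71+1)/4) = 24^18 mod 71.
Repeated squaring: 24^2≡8, 24^4≡64, 24^8≡49, 24^16≡58 (mod 71).
24^18 = 24^(16+2) ≡ 38 (mod 71).
Check: 38² = 1444 ≡ 24 (mod 71). The two roots are 33 and 38.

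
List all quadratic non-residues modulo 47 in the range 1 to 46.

Square k = 1,…,23 (k and 47−k give the same square):
1²=1, 2²=4, 3²=9, 4²=16, 5²=25, 6²=36, 7²≡2, 8²≡17, 9²≡34, 10²≡6, 11²≡27, 12²≡3, 13²≡28, 14²≡8, 15²≡37, 16²≡21, 17²≡7, 18²≡42, 19²≡32, 20²≡24, 21²≡18, 22²≡14, 23²≡12 (mod 47).
The residues are {1, 2, 3, 4, 6, 7, 8, 9, 12, 14, 16, 17, 18, 21, 24, 25, 27, 28, 32, 34, 36, 37, 42}; the non-residues are the remaining 23 nonzero classes.

5,10,11,13,15,19,20,22,23,26,29,30,31,33,35,38,39,40,41,43,44,45,46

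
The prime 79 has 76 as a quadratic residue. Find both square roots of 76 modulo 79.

Since 79 ≡ 3 (mod 4), a square root of 76 is 76^((79+1)/4) = 76^20 mod 79.
Repeated squaring: 76^2≡9, 76^4≡2, 76^8≡4, 76^16≡16 (mod 79).
76^20 = 76^(16+4) ≡ 32 (mod 79).
Check: 32² = 1024 ≡ 76 (mod 79). The two roots are 32 and 47.

32, 47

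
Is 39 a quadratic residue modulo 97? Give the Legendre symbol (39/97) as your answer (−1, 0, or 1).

-1

Reciprocity: 39 ≡ 3 and 97 ≡ 1 (mod 4), so (39/97) = +(97/39).
Reduce top mod 39: now compute (19/39).
Reciprocity: 19 ≡ 3 and 39 ≡ 3 (mod 4), so (19/39) = −(39/19).
Reduce top mod 19: now compute (1/19).
Reached (1/19) = 1. Collecting the sign flips along the way, the symbol is -1.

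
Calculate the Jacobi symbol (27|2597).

Reciprocity: 27 ≡ 3 and 2597 ≡ 1 (mod 4), so (27/2597) = +(2597/27).
Reduce top mod 27: now compute (5/27).
Reciprocity: 5 ≡ 1 and 27 ≡ 3 (mod 4), so (5/27) = +(27/5).
Reduce top mod 5: now compute (2/5).
Pull out 2: since 5 ≡ 5 (mod 8), (2/5) = -1.
Reached (1/5) = 1. Collecting the sign flips along the way, the symbol is -1.

-1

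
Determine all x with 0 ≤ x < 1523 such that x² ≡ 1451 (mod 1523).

Since 1523 ≡ 3 (mod 4), a square root of 1451 is 1451^((1523+1)/4) = 1451^381 mod 1523.
Repeated squaring: 1451^2≡615, 1451^4≡521, 1451^8≡347, 1451^16≡92, 1451^32≡849, 1451^64≡422, 1451^128≡1416, 1451^256≡788 (mod 1523).
1451^381 = 1451^(256+64+32+16+8+4+1) ≡ 234 (mod 1523).
Check: 234² = 54756 ≡ 1451 (mod 1523). The two roots are 234 and 1289.

234, 1289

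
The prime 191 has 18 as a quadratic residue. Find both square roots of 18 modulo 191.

20, 171

Since 191 ≡ 3 (mod 4), a square root of 18 is 18^((191+1)/4) = 18^48 mod 191.
Repeated squaring: 18^2≡133, 18^4≡117, 18^8≡128, 18^16≡149, 18^32≡45 (mod 191).
18^48 = 18^(32+16) ≡ 20 (mod 191).
Check: 20² = 400 ≡ 18 (mod 191). The two roots are 20 and 171.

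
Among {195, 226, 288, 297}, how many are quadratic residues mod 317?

(195/317) = -1 → non-residue.
(226/317) = -1 → non-residue.
(288/317) = -1 → non-residue.
(297/317) = -1 → non-residue.
Total quadratic residues among the 4: 0.

0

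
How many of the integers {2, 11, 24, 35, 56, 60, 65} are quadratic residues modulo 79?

3

(2/79) = +1 → QR.
(11/79) = +1 → QR.
(24/79) = -1 → non-residue.
(35/79) = -1 → non-residue.
(56/79) = -1 → non-residue.
(60/79) = -1 → non-residue.
(65/79) = +1 → QR.
Total quadratic residues among the 7: 3.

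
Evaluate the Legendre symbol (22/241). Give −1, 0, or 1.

Pull out 2: since 241 ≡ 1 (mod 8), (2/241) = +1.
Reciprocity: 11 ≡ 3 and 241 ≡ 1 (mod 4), so (11/241) = +(241/11).
Reduce top mod 11: now compute (10/11).
Pull out 2: since 11 ≡ 3 (mod 8), (2/11) = -1.
Reciprocity: 5 ≡ 1 and 11 ≡ 3 (mod 4), so (5/11) = +(11/5).
Reduce top mod 5: now compute (1/5).
Reached (1/5) = 1. Collecting the sign flips along the way, the symbol is -1.

-1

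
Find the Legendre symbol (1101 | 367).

0

First reduce: 1101 ≡ 0 (mod 367).
Top reduces to 0: gcd > 1, so the symbol is 0.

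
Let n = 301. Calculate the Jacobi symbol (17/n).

-1

Reciprocity: 17 ≡ 1 and 301 ≡ 1 (mod 4), so (17/301) = +(301/17).
Reduce top mod 17: now compute (12/17).
Pull out 2^2: since 17 ≡ 1 (mod 8), (2/17) = +1, so (2/17)^2 = +1.
Reciprocity: 3 ≡ 3 and 17 ≡ 1 (mod 4), so (3/17) = +(17/3).
Reduce top mod 3: now compute (2/3).
Pull out 2: since 3 ≡ 3 (mod 8), (2/3) = -1.
Reached (1/3) = 1. Collecting the sign flips along the way, the symbol is -1.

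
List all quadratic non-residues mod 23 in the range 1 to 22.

Square k = 1,…,11 (k and 23−k give the same square):
1²=1, 2²=4, 3²=9, 4²=16, 5²≡2, 6²≡13, 7²≡3, 8²≡18, 9²≡12, 10²≡8, 11²≡6 (mod 23).
The residues are {1, 2, 3, 4, 6, 8, 9, 12, 13, 16, 18}; the non-residues are the remaining 11 nonzero classes.

5, 7, 10, 11, 14, 15, 17, 19, 20, 21, 22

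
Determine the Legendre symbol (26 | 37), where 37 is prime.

1

Pull out 2: since 37 ≡ 5 (mod 8), (2/37) = -1.
Reciprocity: 13 ≡ 1 and 37 ≡ 1 (mod 4), so (13/37) = +(37/13).
Reduce top mod 13: now compute (11/13).
Reciprocity: 11 ≡ 3 and 13 ≡ 1 (mod 4), so (11/13) = +(13/11).
Reduce top mod 11: now compute (2/11).
Pull out 2: since 11 ≡ 3 (mod 8), (2/11) = -1.
Reached (1/11) = 1. Collecting the sign flips along the way, the symbol is +1.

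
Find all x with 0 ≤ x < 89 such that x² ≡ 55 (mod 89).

12, 77

89 ≡ 1 (mod 4), so we find a root by search.
Trying successive values, 12² = 144 ≡ 55 (mod 89). The other root is 89 − 12 = 77.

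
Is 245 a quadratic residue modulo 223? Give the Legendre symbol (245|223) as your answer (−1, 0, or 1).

Euler's criterion: (245/223) ≡ 22^111 (mod 223).
22^2 ≡ 38 (mod 223)
22^4 ≡ 106 (mod 223)
22^8 ≡ 86 (mod 223)
22^16 ≡ 37 (mod 223)
22^32 ≡ 31 (mod 223)
22^64 ≡ 69 (mod 223)
22^111 = 22^(64+32+8+4+2+1) ≡ 222 (mod 223).
Result is 222 ≡ −1, so (245/223) = −1.

-1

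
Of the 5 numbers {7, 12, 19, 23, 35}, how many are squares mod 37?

2

(7/37) = +1 → QR.
(12/37) = +1 → QR.
(19/37) = -1 → non-residue.
(23/37) = -1 → non-residue.
(35/37) = -1 → non-residue.
Total quadratic residues among the 5: 2.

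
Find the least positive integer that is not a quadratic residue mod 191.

(2/191) = +1, so 2 is a residue.
(3/191) = +1, so 3 is a residue.
(4/191) = +1, so 4 is a residue.
(5/191) = +1, so 5 is a residue.
(6/191) = +1, so 6 is a residue.
(7/191) = −1, so 7 is the smallest positive non-residue mod 191.

7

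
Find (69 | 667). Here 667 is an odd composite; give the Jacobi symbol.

Reciprocity: 69 ≡ 1 and 667 ≡ 3 (mod 4), so (69/667) = +(667/69).
Reduce top mod 69: now compute (46/69).
Pull out 2: since 69 ≡ 5 (mod 8), (2/69) = -1.
Reciprocity: 23 ≡ 3 and 69 ≡ 1 (mod 4), so (23/69) = +(69/23).
Reduce top mod 23: now compute (0/23).
Top reduces to 0: gcd > 1, so the symbol is 0.

0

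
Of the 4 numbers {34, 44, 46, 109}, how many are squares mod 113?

(34/113) = -1 → non-residue.
(44/113) = +1 → QR.
(46/113) = -1 → non-residue.
(109/113) = +1 → QR.
Total quadratic residues among the 4: 2.

2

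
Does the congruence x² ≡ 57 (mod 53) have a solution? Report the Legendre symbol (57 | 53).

1

First reduce: 57 ≡ 4 (mod 53).
Pull out 2^2: since 53 ≡ 5 (mod 8), (2/53) = -1, so (2/53)^2 = +1.
Reached (1/53) = 1. Collecting the sign flips along the way, the symbol is +1.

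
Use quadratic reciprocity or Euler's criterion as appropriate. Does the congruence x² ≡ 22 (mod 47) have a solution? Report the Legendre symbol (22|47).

Pull out 2: since 47 ≡ 7 (mod 8), (2/47) = +1.
Reciprocity: 11 ≡ 3 and 47 ≡ 3 (mod 4), so (11/47) = −(47/11).
Reduce top mod 11: now compute (3/11).
Reciprocity: 3 ≡ 3 and 11 ≡ 3 (mod 4), so (3/11) = −(11/3).
Reduce top mod 3: now compute (2/3).
Pull out 2: since 3 ≡ 3 (mod 8), (2/3) = -1.
Reached (1/3) = 1. Collecting the sign flips along the way, the symbol is -1.

-1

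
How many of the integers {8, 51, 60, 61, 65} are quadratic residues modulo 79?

3

(8/79) = +1 → QR.
(51/79) = +1 → QR.
(60/79) = -1 → non-residue.
(61/79) = -1 → non-residue.
(65/79) = +1 → QR.
Total quadratic residues among the 5: 3.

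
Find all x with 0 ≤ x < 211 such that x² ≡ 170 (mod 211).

35, 176

Since 211 ≡ 3 (mod 4), a square root of 170 is 170^((211+1)/4) = 170^53 mod 211.
Repeated squaring: 170^2≡204, 170^4≡49, 170^8≡80, 170^16≡70, 170^32≡47 (mod 211).
170^53 = 170^(32+16+4+1) ≡ 176 (mod 211).
Check: 176² = 30976 ≡ 170 (mod 211). The two roots are 35 and 176.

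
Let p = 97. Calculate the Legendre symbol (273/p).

1

First reduce: 273 ≡ 79 (mod 97).
Reciprocity: 79 ≡ 3 and 97 ≡ 1 (mod 4), so (79/97) = +(97/79).
Reduce top mod 79: now compute (18/79).
Pull out 2: since 79 ≡ 7 (mod 8), (2/79) = +1.
Reciprocity: 9 ≡ 1 and 79 ≡ 3 (mod 4), so (9/79) = +(79/9).
Reduce top mod 9: now compute (7/9).
Reciprocity: 7 ≡ 3 and 9 ≡ 1 (mod 4), so (7/9) = +(9/7).
Reduce top mod 7: now compute (2/7).
Pull out 2: since 7 ≡ 7 (mod 8), (2/7) = +1.
Reached (1/7) = 1. Collecting the sign flips along the way, the symbol is +1.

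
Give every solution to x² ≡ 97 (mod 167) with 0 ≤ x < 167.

40, 127

Since 167 ≡ 3 (mod 4), a square root of 97 is 97^((167+1)/4) = 97^42 mod 167.
Repeated squaring: 97^2≡57, 97^4≡76, 97^8≡98, 97^16≡85, 97^32≡44 (mod 167).
97^42 = 97^(32+8+2) ≡ 127 (mod 167).
Check: 127² = 16129 ≡ 97 (mod 167). The two roots are 40 and 127.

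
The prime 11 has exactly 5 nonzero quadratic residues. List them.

Square k = 1,…,5 (k and 11−k give the same square):
1²=1, 2²=4, 3²=9, 4²≡5, 5²≡3 (mod 11).
So the quadratic residues mod 11 are {1, 3, 4, 5, 9}.

1 3 4 5 9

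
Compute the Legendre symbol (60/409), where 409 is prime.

Pull out 2^2: since 409 ≡ 1 (mod 8), (2/409) = +1, so (2/409)^2 = +1.
Reciprocity: 15 ≡ 3 and 409 ≡ 1 (mod 4), so (15/409) = +(409/15).
Reduce top mod 15: now compute (4/15).
Pull out 2^2: since 15 ≡ 7 (mod 8), (2/15) = +1, so (2/15)^2 = +1.
Reached (1/15) = 1. Collecting the sign flips along the way, the symbol is +1.

1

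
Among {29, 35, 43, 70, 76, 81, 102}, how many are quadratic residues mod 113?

2

(29/113) = -1 → non-residue.
(35/113) = -1 → non-residue.
(43/113) = -1 → non-residue.
(70/113) = -1 → non-residue.
(76/113) = -1 → non-residue.
(81/113) = +1 → QR.
(102/113) = +1 → QR.
Total quadratic residues among the 7: 2.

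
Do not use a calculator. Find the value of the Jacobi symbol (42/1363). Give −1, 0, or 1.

Pull out 2: since 1363 ≡ 3 (mod 8), (2/1363) = -1.
Reciprocity: 21 ≡ 1 and 1363 ≡ 3 (mod 4), so (21/1363) = +(1363/21).
Reduce top mod 21: now compute (19/21).
Reciprocity: 19 ≡ 3 and 21 ≡ 1 (mod 4), so (19/21) = +(21/19).
Reduce top mod 19: now compute (2/19).
Pull out 2: since 19 ≡ 3 (mod 8), (2/19) = -1.
Reached (1/19) = 1. Collecting the sign flips along the way, the symbol is +1.

1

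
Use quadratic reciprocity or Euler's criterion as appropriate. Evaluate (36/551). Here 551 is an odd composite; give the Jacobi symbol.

Pull out 2^2: since 551 ≡ 7 (mod 8), (2/551) = +1, so (2/551)^2 = +1.
Reciprocity: 9 ≡ 1 and 551 ≡ 3 (mod 4), so (9/551) = +(551/9).
Reduce top mod 9: now compute (2/9).
Pull out 2: since 9 ≡ 1 (mod 8), (2/9) = +1.
Reached (1/9) = 1. Collecting the sign flips along the way, the symbol is +1.

1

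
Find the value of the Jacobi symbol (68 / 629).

0

Pull out 2^2: since 629 ≡ 5 (mod 8), (2/629) = -1, so (2/629)^2 = +1.
Reciprocity: 17 ≡ 1 and 629 ≡ 1 (mod 4), so (17/629) = +(629/17).
Reduce top mod 17: now compute (0/17).
Top reduces to 0: gcd > 1, so the symbol is 0.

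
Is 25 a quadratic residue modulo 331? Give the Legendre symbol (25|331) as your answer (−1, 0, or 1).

Reciprocity: 25 ≡ 1 and 331 ≡ 3 (mod 4), so (25/331) = +(331/25).
Reduce top mod 25: now compute (6/25).
Pull out 2: since 25 ≡ 1 (mod 8), (2/25) = +1.
Reciprocity: 3 ≡ 3 and 25 ≡ 1 (mod 4), so (3/25) = +(25/3).
Reduce top mod 3: now compute (1/3).
Reached (1/3) = 1. Collecting the sign flips along the way, the symbol is +1.

1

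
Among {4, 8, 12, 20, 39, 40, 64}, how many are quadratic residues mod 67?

(4/67) = +1 → QR.
(8/67) = -1 → non-residue.
(12/67) = -1 → non-residue.
(20/67) = -1 → non-residue.
(39/67) = +1 → QR.
(40/67) = +1 → QR.
(64/67) = +1 → QR.
Total quadratic residues among the 7: 4.

4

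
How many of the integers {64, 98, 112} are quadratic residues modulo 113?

3

(64/113) = +1 → QR.
(98/113) = +1 → QR.
(112/113) = +1 → QR.
Total quadratic residues among the 3: 3.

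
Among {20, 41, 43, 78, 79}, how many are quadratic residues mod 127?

2

(20/127) = -1 → non-residue.
(41/127) = +1 → QR.
(43/127) = -1 → non-residue.
(78/127) = -1 → non-residue.
(79/127) = +1 → QR.
Total quadratic residues among the 5: 2.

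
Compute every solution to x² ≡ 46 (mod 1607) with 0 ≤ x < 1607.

Since 1607 ≡ 3 (mod 4), a square root of 46 is 46^((1607+1)/4) = 46^402 mod 1607.
Repeated squaring: 46^2≡509, 46^4≡354, 46^8≡1577, 46^16≡900, 46^32≡72, 46^64≡363, 46^128≡1602, 46^256≡25 (mod 1607).
46^402 = 46^(256+128+16+2) ≡ 1338 (mod 1607).
Check: 1338² = 1790244 ≡ 46 (mod 1607). The two roots are 269 and 1338.

269, 1338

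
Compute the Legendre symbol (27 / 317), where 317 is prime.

-1

Reciprocity: 27 ≡ 3 and 317 ≡ 1 (mod 4), so (27/317) = +(317/27).
Reduce top mod 27: now compute (20/27).
Pull out 2^2: since 27 ≡ 3 (mod 8), (2/27) = -1, so (2/27)^2 = +1.
Reciprocity: 5 ≡ 1 and 27 ≡ 3 (mod 4), so (5/27) = +(27/5).
Reduce top mod 5: now compute (2/5).
Pull out 2: since 5 ≡ 5 (mod 8), (2/5) = -1.
Reached (1/5) = 1. Collecting the sign flips along the way, the symbol is -1.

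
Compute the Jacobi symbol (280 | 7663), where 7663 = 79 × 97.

Pull out 2^3: since 7663 ≡ 7 (mod 8), (2/7663) = +1, so (2/7663)^3 = +1.
Reciprocity: 35 ≡ 3 and 7663 ≡ 3 (mod 4), so (35/7663) = −(7663/35).
Reduce top mod 35: now compute (33/35).
Reciprocity: 33 ≡ 1 and 35 ≡ 3 (mod 4), so (33/35) = +(35/33).
Reduce top mod 33: now compute (2/33).
Pull out 2: since 33 ≡ 1 (mod 8), (2/33) = +1.
Reached (1/33) = 1. Collecting the sign flips along the way, the symbol is -1.

-1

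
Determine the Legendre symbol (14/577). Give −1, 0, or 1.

-1

Euler's criterion: (14/577) ≡ 14^288 (mod 577).
14^2 ≡ 196 (mod 577)
14^4 ≡ 334 (mod 577)
14^8 ≡ 195 (mod 577)
14^16 ≡ 520 (mod 577)
14^32 ≡ 364 (mod 577)
14^64 ≡ 363 (mod 577)
14^128 ≡ 213 (mod 577)
14^256 ≡ 363 (mod 577)
14^288 = 14^(256+32) ≡ 576 (mod 577).
Result is 576 ≡ −1, so (14/577) = −1.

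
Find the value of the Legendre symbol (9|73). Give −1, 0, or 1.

Euler's criterion: (9/73) ≡ 9^36 (mod 73).
9^2 ≡ 8 (mod 73)
9^4 ≡ 64 (mod 73)
9^8 ≡ 8 (mod 73)
9^16 ≡ 64 (mod 73)
9^32 ≡ 8 (mod 73)
9^36 = 9^(32+4) ≡ 1 (mod 73).
Result is 1, so (9/73) = 1.

1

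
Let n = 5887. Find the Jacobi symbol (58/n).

0

Pull out 2: since 5887 ≡ 7 (mod 8), (2/5887) = +1.
Reciprocity: 29 ≡ 1 and 5887 ≡ 3 (mod 4), so (29/5887) = +(5887/29).
Reduce top mod 29: now compute (0/29).
Top reduces to 0: gcd > 1, so the symbol is 0.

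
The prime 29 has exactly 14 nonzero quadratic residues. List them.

1 4 5 6 7 9 13 16 20 22 23 24 25 28

Square k = 1,…,14 (k and 29−k give the same square):
1²=1, 2²=4, 3²=9, 4²=16, 5²=25, 6²≡7, 7²≡20, 8²≡6, 9²≡23, 10²≡13, 11²≡5, 12²≡28, 13²≡24, 14²≡22 (mod 29).
So the quadratic residues mod 29 are {1, 4, 5, 6, 7, 9, 13, 16, 20, 22, 23, 24, 25, 28}.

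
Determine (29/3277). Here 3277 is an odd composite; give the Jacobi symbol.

0

Reciprocity: 29 ≡ 1 and 3277 ≡ 1 (mod 4), so (29/3277) = +(3277/29).
Reduce top mod 29: now compute (0/29).
Top reduces to 0: gcd > 1, so the symbol is 0.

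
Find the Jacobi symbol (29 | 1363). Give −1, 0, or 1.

0

Reciprocity: 29 ≡ 1 and 1363 ≡ 3 (mod 4), so (29/1363) = +(1363/29).
Reduce top mod 29: now compute (0/29).
Top reduces to 0: gcd > 1, so the symbol is 0.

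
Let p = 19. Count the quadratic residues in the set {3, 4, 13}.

(3/19) = -1 → non-residue.
(4/19) = +1 → QR.
(13/19) = -1 → non-residue.
Total quadratic residues among the 3: 1.

1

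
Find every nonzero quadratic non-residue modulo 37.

2 5 6 8 13 14 15 17 18 19 20 22 23 24 29 31 32 35

Square k = 1,…,18 (k and 37−k give the same square):
1²=1, 2²=4, 3²=9, 4²=16, 5²=25, 6²=36, 7²≡12, 8²≡27, 9²≡7, 10²≡26, 11²≡10, 12²≡33, 13²≡21, 14²≡11, 15²≡3, 16²≡34, 17²≡30, 18²≡28 (mod 37).
The residues are {1, 3, 4, 7, 9, 10, 11, 12, 16, 21, 25, 26, 27, 28, 30, 33, 34, 36}; the non-residues are the remaining 18 nonzero classes.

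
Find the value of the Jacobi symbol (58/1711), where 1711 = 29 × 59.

0

Pull out 2: since 1711 ≡ 7 (mod 8), (2/1711) = +1.
Reciprocity: 29 ≡ 1 and 1711 ≡ 3 (mod 4), so (29/1711) = +(1711/29).
Reduce top mod 29: now compute (0/29).
Top reduces to 0: gcd > 1, so the symbol is 0.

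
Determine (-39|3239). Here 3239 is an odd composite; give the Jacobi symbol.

First reduce: -39 ≡ 3200 (mod 3239).
Pull out 2^7: since 3239 ≡ 7 (mod 8), (2/3239) = +1, so (2/3239)^7 = +1.
Reciprocity: 25 ≡ 1 and 3239 ≡ 3 (mod 4), so (25/3239) = +(3239/25).
Reduce top mod 25: now compute (14/25).
Pull out 2: since 25 ≡ 1 (mod 8), (2/25) = +1.
Reciprocity: 7 ≡ 3 and 25 ≡ 1 (mod 4), so (7/25) = +(25/7).
Reduce top mod 7: now compute (4/7).
Pull out 2^2: since 7 ≡ 7 (mod 8), (2/7) = +1, so (2/7)^2 = +1.
Reached (1/7) = 1. Collecting the sign flips along the way, the symbol is +1.

1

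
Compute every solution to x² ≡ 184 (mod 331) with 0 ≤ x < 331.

Since 331 ≡ 3 (mod 4), a square root of 184 is 184^((331+1)/4) = 184^83 mod 331.
Repeated squaring: 184^2≡94, 184^4≡230, 184^8≡271, 184^16≡290, 184^32≡26, 184^64≡14 (mod 331).
184^83 = 184^(64+16+2+1) ≡ 110 (mod 331).
Check: 110² = 12100 ≡ 184 (mod 331). The two roots are 110 and 221.

110, 221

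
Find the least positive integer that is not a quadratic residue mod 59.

2

(2/59) = −1, so 2 is the smallest positive non-residue mod 59.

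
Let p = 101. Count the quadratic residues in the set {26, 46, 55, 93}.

0

(26/101) = -1 → non-residue.
(46/101) = -1 → non-residue.
(55/101) = -1 → non-residue.
(93/101) = -1 → non-residue.
Total quadratic residues among the 4: 0.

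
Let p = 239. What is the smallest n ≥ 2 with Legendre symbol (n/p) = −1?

(2/239) = +1, so 2 is a residue.
(3/239) = +1, so 3 is a residue.
(4/239) = +1, so 4 is a residue.
(5/239) = +1, so 5 is a residue.
(6/239) = +1, so 6 is a residue.
(7/239) = −1, so 7 is the smallest positive non-residue mod 239.

7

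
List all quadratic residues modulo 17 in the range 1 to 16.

Square k = 1,…,8 (k and 17−k give the same square):
1²=1, 2²=4, 3²=9, 4²=16, 5²≡8, 6²≡2, 7²≡15, 8²≡13 (mod 17).
So the quadratic residues mod 17 are {1, 2, 4, 8, 9, 13, 15, 16}.

1 2 4 8 9 13 15 16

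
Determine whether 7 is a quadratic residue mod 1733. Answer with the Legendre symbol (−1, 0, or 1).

1

Reciprocity: 7 ≡ 3 and 1733 ≡ 1 (mod 4), so (7/1733) = +(1733/7).
Reduce top mod 7: now compute (4/7).
Pull out 2^2: since 7 ≡ 7 (mod 8), (2/7) = +1, so (2/7)^2 = +1.
Reached (1/7) = 1. Collecting the sign flips along the way, the symbol is +1.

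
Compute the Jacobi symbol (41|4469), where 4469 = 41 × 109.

Reciprocity: 41 ≡ 1 and 4469 ≡ 1 (mod 4), so (41/4469) = +(4469/41).
Reduce top mod 41: now compute (0/41).
Top reduces to 0: gcd > 1, so the symbol is 0.

0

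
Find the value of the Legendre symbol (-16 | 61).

Euler's criterion: (-16/61) ≡ 45^30 (mod 61).
45^2 ≡ 12 (mod 61)
45^4 ≡ 22 (mod 61)
45^8 ≡ 57 (mod 61)
45^16 ≡ 16 (mod 61)
45^30 = 45^(16+8+4+2) ≡ 1 (mod 61).
Result is 1, so (-16/61) = 1.

1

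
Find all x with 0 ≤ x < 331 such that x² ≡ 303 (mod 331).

Since 331 ≡ 3 (mod 4), a square root of 303 is 303^((331+1)/4) = 303^83 mod 331.
Repeated squaring: 303^2≡122, 303^4≡320, 303^8≡121, 303^16≡77, 303^32≡302, 303^64≡179 (mod 331).
303^83 = 303^(64+16+2+1) ≡ 36 (mod 331).
Check: 36² = 1296 ≡ 303 (mod 331). The two roots are 36 and 295.

36, 295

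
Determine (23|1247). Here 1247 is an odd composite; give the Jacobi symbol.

1

Reciprocity: 23 ≡ 3 and 1247 ≡ 3 (mod 4), so (23/1247) = −(1247/23).
Reduce top mod 23: now compute (5/23).
Reciprocity: 5 ≡ 1 and 23 ≡ 3 (mod 4), so (5/23) = +(23/5).
Reduce top mod 5: now compute (3/5).
Reciprocity: 3 ≡ 3 and 5 ≡ 1 (mod 4), so (3/5) = +(5/3).
Reduce top mod 3: now compute (2/3).
Pull out 2: since 3 ≡ 3 (mod 8), (2/3) = -1.
Reached (1/3) = 1. Collecting the sign flips along the way, the symbol is +1.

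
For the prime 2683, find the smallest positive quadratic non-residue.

(2/2683) = −1, so 2 is the smallest positive non-residue mod 2683.

2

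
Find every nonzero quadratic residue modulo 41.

1 2 4 5 8 9 10 16 18 20 21 23 25 31 32 33 36 37 39 40

Square k = 1,…,20 (k and 41−k give the same square):
1²=1, 2²=4, 3²=9, 4²=16, 5²=25, 6²=36, 7²≡8, 8²≡23, 9²≡40, 10²≡18, 11²≡39, 12²≡21, 13²≡5, 14²≡32, 15²≡20, 16²≡10, 17²≡2, 18²≡37, 19²≡33, 20²≡31 (mod 41).
So the quadratic residues mod 41 are {1, 2, 4, 5, 8, 9, 10, 16, 18, 20, 21, 23, 25, 31, 32, 33, 36, 37, 39, 40}.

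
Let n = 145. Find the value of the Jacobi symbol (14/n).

-1

Pull out 2: since 145 ≡ 1 (mod 8), (2/145) = +1.
Reciprocity: 7 ≡ 3 and 145 ≡ 1 (mod 4), so (7/145) = +(145/7).
Reduce top mod 7: now compute (5/7).
Reciprocity: 5 ≡ 1 and 7 ≡ 3 (mod 4), so (5/7) = +(7/5).
Reduce top mod 5: now compute (2/5).
Pull out 2: since 5 ≡ 5 (mod 8), (2/5) = -1.
Reached (1/5) = 1. Collecting the sign flips along the way, the symbol is -1.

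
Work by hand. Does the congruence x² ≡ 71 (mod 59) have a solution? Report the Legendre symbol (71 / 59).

1

Euler's criterion: (71/59) ≡ 12^29 (mod 59).
12^2 ≡ 26 (mod 59)
12^4 ≡ 27 (mod 59)
12^8 ≡ 21 (mod 59)
12^16 ≡ 28 (mod 59)
12^29 = 12^(16+8+4+1) ≡ 1 (mod 59).
Result is 1, so (71/59) = 1.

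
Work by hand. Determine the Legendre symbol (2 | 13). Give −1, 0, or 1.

-1

Pull out 2: since 13 ≡ 5 (mod 8), (2/13) = -1.
Reached (1/13) = 1. Collecting the sign flips along the way, the symbol is -1.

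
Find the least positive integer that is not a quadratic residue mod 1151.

13

(2/1151) = +1, so 2 is a residue.
(3/1151) = +1, so 3 is a residue.
(4/1151) = +1, so 4 is a residue.
(5/1151) = +1, so 5 is a residue.
(6/1151) = +1, so 6 is a residue.
(7/1151) = +1, so 7 is a residue.
(8/1151) = +1, so 8 is a residue.
(9/1151) = +1, so 9 is a residue.
(10/1151) = +1, so 10 is a residue.
(11/1151) = +1, so 11 is a residue.
(12/1151) = +1, so 12 is a residue.
(13/1151) = −1, so 13 is the smallest positive non-residue mod 1151.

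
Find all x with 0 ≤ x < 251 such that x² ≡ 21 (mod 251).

Since 251 ≡ 3 (mod 4), a square root of 21 is 21^((251+1)/4) = 21^63 mod 251.
Repeated squaring: 21^2≡190, 21^4≡207, 21^8≡179, 21^16≡164, 21^32≡39 (mod 251).
21^63 = 21^(32+16+8+4+2+1) ≡ 180 (mod 251).
Check: 180² = 32400 ≡ 21 (mod 251). The two roots are 71 and 180.

71, 180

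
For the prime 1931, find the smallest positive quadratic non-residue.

2

(2/1931) = −1, so 2 is the smallest positive non-residue mod 1931.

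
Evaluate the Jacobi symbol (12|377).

-1

Pull out 2^2: since 377 ≡ 1 (mod 8), (2/377) = +1, so (2/377)^2 = +1.
Reciprocity: 3 ≡ 3 and 377 ≡ 1 (mod 4), so (3/377) = +(377/3).
Reduce top mod 3: now compute (2/3).
Pull out 2: since 3 ≡ 3 (mod 8), (2/3) = -1.
Reached (1/3) = 1. Collecting the sign flips along the way, the symbol is -1.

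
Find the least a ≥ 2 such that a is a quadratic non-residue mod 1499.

2

(2/1499) = −1, so 2 is the smallest positive non-residue mod 1499.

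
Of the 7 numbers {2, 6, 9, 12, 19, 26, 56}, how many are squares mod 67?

(2/67) = -1 → non-residue.
(6/67) = +1 → QR.
(9/67) = +1 → QR.
(12/67) = -1 → non-residue.
(19/67) = +1 → QR.
(26/67) = +1 → QR.
(56/67) = +1 → QR.
Total quadratic residues among the 7: 5.

5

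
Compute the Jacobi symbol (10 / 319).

1

Pull out 2: since 319 ≡ 7 (mod 8), (2/319) = +1.
Reciprocity: 5 ≡ 1 and 319 ≡ 3 (mod 4), so (5/319) = +(319/5).
Reduce top mod 5: now compute (4/5).
Pull out 2^2: since 5 ≡ 5 (mod 8), (2/5) = -1, so (2/5)^2 = +1.
Reached (1/5) = 1. Collecting the sign flips along the way, the symbol is +1.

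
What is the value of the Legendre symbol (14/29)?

-1

Pull out 2: since 29 ≡ 5 (mod 8), (2/29) = -1.
Reciprocity: 7 ≡ 3 and 29 ≡ 1 (mod 4), so (7/29) = +(29/7).
Reduce top mod 7: now compute (1/7).
Reached (1/7) = 1. Collecting the sign flips along the way, the symbol is -1.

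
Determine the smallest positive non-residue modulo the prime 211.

2

(2/211) = −1, so 2 is the smallest positive non-residue mod 211.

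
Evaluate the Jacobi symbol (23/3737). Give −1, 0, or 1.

-1

Reciprocity: 23 ≡ 3 and 3737 ≡ 1 (mod 4), so (23/3737) = +(3737/23).
Reduce top mod 23: now compute (11/23).
Reciprocity: 11 ≡ 3 and 23 ≡ 3 (mod 4), so (11/23) = −(23/11).
Reduce top mod 11: now compute (1/11).
Reached (1/11) = 1. Collecting the sign flips along the way, the symbol is -1.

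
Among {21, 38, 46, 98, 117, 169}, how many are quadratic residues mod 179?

3

(21/179) = -1 → non-residue.
(38/179) = -1 → non-residue.
(46/179) = +1 → QR.
(98/179) = -1 → non-residue.
(117/179) = +1 → QR.
(169/179) = +1 → QR.
Total quadratic residues among the 6: 3.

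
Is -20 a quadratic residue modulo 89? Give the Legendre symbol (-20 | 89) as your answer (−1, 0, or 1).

1

First reduce: -20 ≡ 69 (mod 89).
Reciprocity: 69 ≡ 1 and 89 ≡ 1 (mod 4), so (69/89) = +(89/69).
Reduce top mod 69: now compute (20/69).
Pull out 2^2: since 69 ≡ 5 (mod 8), (2/69) = -1, so (2/69)^2 = +1.
Reciprocity: 5 ≡ 1 and 69 ≡ 1 (mod 4), so (5/69) = +(69/5).
Reduce top mod 5: now compute (4/5).
Pull out 2^2: since 5 ≡ 5 (mod 8), (2/5) = -1, so (2/5)^2 = +1.
Reached (1/5) = 1. Collecting the sign flips along the way, the symbol is +1.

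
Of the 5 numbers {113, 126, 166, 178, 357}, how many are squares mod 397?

(113/397) = -1 → non-residue.
(126/397) = +1 → QR.
(166/397) = -1 → non-residue.
(178/397) = +1 → QR.
(357/397) = +1 → QR.
Total quadratic residues among the 5: 3.

3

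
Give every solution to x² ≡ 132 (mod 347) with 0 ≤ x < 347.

106, 241

Since 347 ≡ 3 (mod 4), a square root of 132 is 132^((347+1)/4) = 132^87 mod 347.
Repeated squaring: 132^2≡74, 132^4≡271, 132^8≡224, 132^16≡208, 132^32≡236, 132^64≡176 (mod 347).
132^87 = 132^(64+16+4+2+1) ≡ 241 (mod 347).
Check: 241² = 58081 ≡ 132 (mod 347). The two roots are 106 and 241.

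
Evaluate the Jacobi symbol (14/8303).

-1

Pull out 2: since 8303 ≡ 7 (mod 8), (2/8303) = +1.
Reciprocity: 7 ≡ 3 and 8303 ≡ 3 (mod 4), so (7/8303) = −(8303/7).
Reduce top mod 7: now compute (1/7).
Reached (1/7) = 1. Collecting the sign flips along the way, the symbol is -1.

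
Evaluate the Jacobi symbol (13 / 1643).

Reciprocity: 13 ≡ 1 and 1643 ≡ 3 (mod 4), so (13/1643) = +(1643/13).
Reduce top mod 13: now compute (5/13).
Reciprocity: 5 ≡ 1 and 13 ≡ 1 (mod 4), so (5/13) = +(13/5).
Reduce top mod 5: now compute (3/5).
Reciprocity: 3 ≡ 3 and 5 ≡ 1 (mod 4), so (3/5) = +(5/3).
Reduce top mod 3: now compute (2/3).
Pull out 2: since 3 ≡ 3 (mod 8), (2/3) = -1.
Reached (1/3) = 1. Collecting the sign flips along the way, the symbol is -1.

-1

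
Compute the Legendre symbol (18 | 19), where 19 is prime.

Pull out 2: since 19 ≡ 3 (mod 8), (2/19) = -1.
Reciprocity: 9 ≡ 1 and 19 ≡ 3 (mod 4), so (9/19) = +(19/9).
Reduce top mod 9: now compute (1/9).
Reached (1/9) = 1. Collecting the sign flips along the way, the symbol is -1.

-1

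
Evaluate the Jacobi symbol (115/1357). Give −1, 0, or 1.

Reciprocity: 115 ≡ 3 and 1357 ≡ 1 (mod 4), so (115/1357) = +(1357/115).
Reduce top mod 115: now compute (92/115).
Pull out 2^2: since 115 ≡ 3 (mod 8), (2/115) = -1, so (2/115)^2 = +1.
Reciprocity: 23 ≡ 3 and 115 ≡ 3 (mod 4), so (23/115) = −(115/23).
Reduce top mod 23: now compute (0/23).
Top reduces to 0: gcd > 1, so the symbol is 0.

0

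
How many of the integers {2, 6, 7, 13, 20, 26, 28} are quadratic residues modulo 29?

(2/29) = -1 → non-residue.
(6/29) = +1 → QR.
(7/29) = +1 → QR.
(13/29) = +1 → QR.
(20/29) = +1 → QR.
(26/29) = -1 → non-residue.
(28/29) = +1 → QR.
Total quadratic residues among the 7: 5.

5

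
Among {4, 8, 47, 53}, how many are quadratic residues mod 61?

2

(4/61) = +1 → QR.
(8/61) = -1 → non-residue.
(47/61) = +1 → QR.
(53/61) = -1 → non-residue.
Total quadratic residues among the 4: 2.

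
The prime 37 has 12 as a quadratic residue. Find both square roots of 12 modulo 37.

37 ≡ 1 (mod 4), so we find a root by search.
Trying successive values, 7² = 49 ≡ 12 (mod 37). The other root is 37 − 7 = 30.

7, 30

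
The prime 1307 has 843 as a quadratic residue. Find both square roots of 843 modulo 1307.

Since 1307 ≡ 3 (mod 4), a square root of 843 is 843^((1307+1)/4) = 843^327 mod 1307.
Repeated squaring: 843^2≡948, 843^4≡795, 843^8≡744, 843^16≡675, 843^32≡789, 843^64≡389, 843^128≡1016, 843^256≡1033 (mod 1307).
843^327 = 843^(256+64+4+2+1) ≡ 905 (mod 1307).
Check: 905² = 819025 ≡ 843 (mod 1307). The two roots are 402 and 905.

402, 905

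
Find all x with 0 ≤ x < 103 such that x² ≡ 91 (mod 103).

20, 83

Since 103 ≡ 3 (mod 4), a square root of 91 is 91^((103+1)/4) = 91^26 mod 103.
Repeated squaring: 91^2≡41, 91^4≡33, 91^8≡59, 91^16≡82 (mod 103).
91^26 = 91^(16+8+2) ≡ 83 (mod 103).
Check: 83² = 6889 ≡ 91 (mod 103). The two roots are 20 and 83.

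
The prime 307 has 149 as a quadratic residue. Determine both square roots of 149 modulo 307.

Since 307 ≡ 3 (mod 4), a square root of 149 is 149^((307+1)/4) = 149^77 mod 307.
Repeated squaring: 149^2≡97, 149^4≡199, 149^8≡305, 149^16≡4, 149^32≡16, 149^64≡256 (mod 307).
149^77 = 149^(64+8+4+1) ≡ 145 (mod 307).
Check: 145² = 21025 ≡ 149 (mod 307). The two roots are 145 and 162.

145, 162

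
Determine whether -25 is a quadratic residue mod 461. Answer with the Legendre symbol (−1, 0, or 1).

1

First reduce: -25 ≡ 436 (mod 461).
Pull out 2^2: since 461 ≡ 5 (mod 8), (2/461) = -1, so (2/461)^2 = +1.
Reciprocity: 109 ≡ 1 and 461 ≡ 1 (mod 4), so (109/461) = +(461/109).
Reduce top mod 109: now compute (25/109).
Reciprocity: 25 ≡ 1 and 109 ≡ 1 (mod 4), so (25/109) = +(109/25).
Reduce top mod 25: now compute (9/25).
Reciprocity: 9 ≡ 1 and 25 ≡ 1 (mod 4), so (9/25) = +(25/9).
Reduce top mod 9: now compute (7/9).
Reciprocity: 7 ≡ 3 and 9 ≡ 1 (mod 4), so (7/9) = +(9/7).
Reduce top mod 7: now compute (2/7).
Pull out 2: since 7 ≡ 7 (mod 8), (2/7) = +1.
Reached (1/7) = 1. Collecting the sign flips along the way, the symbol is +1.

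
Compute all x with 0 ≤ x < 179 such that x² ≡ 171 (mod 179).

23, 156

Since 179 ≡ 3 (mod 4), a square root of 171 is 171^((179+1)/4) = 171^45 mod 179.
Repeated squaring: 171^2≡64, 171^4≡158, 171^8≡83, 171^16≡87, 171^32≡51 (mod 179).
171^45 = 171^(32+8+4+1) ≡ 156 (mod 179).
Check: 156² = 24336 ≡ 171 (mod 179). The two roots are 23 and 156.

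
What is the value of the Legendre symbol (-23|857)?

1

First reduce: -23 ≡ 834 (mod 857).
Pull out 2: since 857 ≡ 1 (mod 8), (2/857) = +1.
Reciprocity: 417 ≡ 1 and 857 ≡ 1 (mod 4), so (417/857) = +(857/417).
Reduce top mod 417: now compute (23/417).
Reciprocity: 23 ≡ 3 and 417 ≡ 1 (mod 4), so (23/417) = +(417/23).
Reduce top mod 23: now compute (3/23).
Reciprocity: 3 ≡ 3 and 23 ≡ 3 (mod 4), so (3/23) = −(23/3).
Reduce top mod 3: now compute (2/3).
Pull out 2: since 3 ≡ 3 (mod 8), (2/3) = -1.
Reached (1/3) = 1. Collecting the sign flips along the way, the symbol is +1.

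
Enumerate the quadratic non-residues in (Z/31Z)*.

Square k = 1,…,15 (k and 31−k give the same square):
1²=1, 2²=4, 3²=9, 4²=16, 5²=25, 6²≡5, 7²≡18, 8²≡2, 9²≡19, 10²≡7, 11²≡28, 12²≡20, 13²≡14, 14²≡10, 15²≡8 (mod 31).
The residues are {1, 2, 4, 5, 7, 8, 9, 10, 14, 16, 18, 19, 20, 25, 28}; the non-residues are the remaining 15 nonzero classes.

3,6,11,12,13,15,17,21,22,23,24,26,27,29,30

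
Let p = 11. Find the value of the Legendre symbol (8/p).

-1

Euler's criterion: (8/11) ≡ 8^5 (mod 11).
8^2 ≡ 9 (mod 11)
8^4 ≡ 4 (mod 11)
8^5 = 8^(4+1) ≡ 10 (mod 11).
Result is 10 ≡ −1, so (8/11) = −1.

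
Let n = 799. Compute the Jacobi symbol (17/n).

0

Reciprocity: 17 ≡ 1 and 799 ≡ 3 (mod 4), so (17/799) = +(799/17).
Reduce top mod 17: now compute (0/17).
Top reduces to 0: gcd > 1, so the symbol is 0.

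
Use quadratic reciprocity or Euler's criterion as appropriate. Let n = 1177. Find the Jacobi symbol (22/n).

0

Pull out 2: since 1177 ≡ 1 (mod 8), (2/1177) = +1.
Reciprocity: 11 ≡ 3 and 1177 ≡ 1 (mod 4), so (11/1177) = +(1177/11).
Reduce top mod 11: now compute (0/11).
Top reduces to 0: gcd > 1, so the symbol is 0.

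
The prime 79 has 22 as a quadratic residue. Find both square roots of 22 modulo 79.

Since 79 ≡ 3 (mod 4), a square root of 22 is 22^((79+1)/4) = 22^20 mod 79.
Repeated squaring: 22^2≡10, 22^4≡21, 22^8≡46, 22^16≡62 (mod 79).
22^20 = 22^(16+4) ≡ 38 (mod 79).
Check: 38² = 1444 ≡ 22 (mod 79). The two roots are 38 and 41.

38, 41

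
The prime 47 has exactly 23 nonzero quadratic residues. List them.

1, 2, 3, 4, 6, 7, 8, 9, 12, 14, 16, 17, 18, 21, 24, 25, 27, 28, 32, 34, 36, 37, 42

Square k = 1,…,23 (k and 47−k give the same square):
1²=1, 2²=4, 3²=9, 4²=16, 5²=25, 6²=36, 7²≡2, 8²≡17, 9²≡34, 10²≡6, 11²≡27, 12²≡3, 13²≡28, 14²≡8, 15²≡37, 16²≡21, 17²≡7, 18²≡42, 19²≡32, 20²≡24, 21²≡18, 22²≡14, 23²≡12 (mod 47).
So the quadratic residues mod 47 are {1, 2, 3, 4, 6, 7, 8, 9, 12, 14, 16, 17, 18, 21, 24, 25, 27, 28, 32, 34, 36, 37, 42}.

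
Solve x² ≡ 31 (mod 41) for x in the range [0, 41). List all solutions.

20, 21

41 ≡ 1 (mod 4), so we find a root by search.
Trying successive values, 20² = 400 ≡ 31 (mod 41). The other root is 41 − 20 = 21.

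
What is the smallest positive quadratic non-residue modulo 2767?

(2/2767) = +1, so 2 is a residue.
(3/2767) = −1, so 3 is the smallest positive non-residue mod 2767.

3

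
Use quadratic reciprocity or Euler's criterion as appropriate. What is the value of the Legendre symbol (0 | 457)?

Top reduces to 0: gcd > 1, so the symbol is 0.

0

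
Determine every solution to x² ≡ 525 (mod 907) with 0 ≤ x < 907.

161, 746

Since 907 ≡ 3 (mod 4), a square root of 525 is 525^((907+1)/4) = 525^227 mod 907.
Repeated squaring: 525^2≡804, 525^4≡632, 525^8≡344, 525^16≡426, 525^32≡76, 525^64≡334, 525^128≡902 (mod 907).
525^227 = 525^(128+64+32+2+1) ≡ 746 (mod 907).
Check: 746² = 556516 ≡ 525 (mod 907). The two roots are 161 and 746.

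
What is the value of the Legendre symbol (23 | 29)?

1

Euler's criterion: (23/29) ≡ 23^14 (mod 29).
23^2 ≡ 7 (mod 29)
23^4 ≡ 20 (mod 29)
23^8 ≡ 23 (mod 29)
23^14 = 23^(8+4+2) ≡ 1 (mod 29).
Result is 1, so (23/29) = 1.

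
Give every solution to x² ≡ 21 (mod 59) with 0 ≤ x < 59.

Since 59 ≡ 3 (mod 4), a square root of 21 is 21^((59+1)/4) = 21^15 mod 59.
Repeated squaring: 21^2≡28, 21^4≡17, 21^8≡53 (mod 59).
21^15 = 21^(8+4+2+1) ≡ 27 (mod 59).
Check: 27² = 729 ≡ 21 (mod 59). The two roots are 27 and 32.

27, 32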